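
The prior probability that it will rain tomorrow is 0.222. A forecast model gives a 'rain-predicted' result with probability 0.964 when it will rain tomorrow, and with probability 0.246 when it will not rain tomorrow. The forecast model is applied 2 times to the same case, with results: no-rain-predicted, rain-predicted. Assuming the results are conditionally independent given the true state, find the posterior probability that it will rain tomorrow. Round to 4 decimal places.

With H the event that it will rain tomorrow, the joint likelihood of the observed sequence is P(data|H) = 0.036·0.964 = 0.034704 and P(data|¬H) = 0.754·0.246 = 0.18548.
Bayes: P(H|data) = 0.222·0.034704 / (0.222·0.034704 + 0.778·0.18548) = 0.0077043/0.15201 = 0.0507.

Posterior P(H) ≈ 0.0507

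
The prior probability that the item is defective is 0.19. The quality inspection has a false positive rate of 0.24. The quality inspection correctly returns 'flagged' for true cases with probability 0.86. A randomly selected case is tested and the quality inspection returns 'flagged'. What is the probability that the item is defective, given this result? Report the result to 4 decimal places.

P(H | E) ≈ 0.4567

Let H be the event that the item is defective. P(H) = 0.19, so P(¬H) = 0.81. With E the 'flagged' result, P(E|H) = 0.86 and P(E|¬H) = 0.24.
P(E) = 0.86·0.19 + 0.24·0.81 = 0.16340 + 0.19440 = 0.35780.
By Bayes' theorem, P(H|E) = 0.16340 / 0.35780 = 0.4567.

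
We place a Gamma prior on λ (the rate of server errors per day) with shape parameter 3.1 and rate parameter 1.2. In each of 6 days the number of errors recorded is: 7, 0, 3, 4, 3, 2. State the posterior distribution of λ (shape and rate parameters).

Posterior: Gamma(shape=22.1, rate=7.2)

Total count ∑xᵢ = 19 over n = 6 days.
Gamma is conjugate to the Poisson likelihood: posterior is Gamma(shape = 3.1+19 = 22.1, rate = 1.2+6 = 7.2).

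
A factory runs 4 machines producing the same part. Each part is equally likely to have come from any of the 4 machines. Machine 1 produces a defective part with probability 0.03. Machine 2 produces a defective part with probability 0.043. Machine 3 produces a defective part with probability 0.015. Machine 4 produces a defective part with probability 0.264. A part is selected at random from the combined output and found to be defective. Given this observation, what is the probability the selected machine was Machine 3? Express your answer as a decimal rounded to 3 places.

Posterior probability ≈ 0.043

P(defective|M1) = 0.03; P(defective|M2) = 0.043; P(defective|M3) = 0.015; P(defective|M4) = 0.264.
Prior × likelihood for each source: 0.25·0.03=0.007500, 0.25·0.043=0.01075, 0.25·0.015=0.003750, 0.25·0.264=0.06600. Summing gives P(defective) = 0.088000.
P(Machine 3 | defective) = 0.003750 / 0.088000 = 0.043.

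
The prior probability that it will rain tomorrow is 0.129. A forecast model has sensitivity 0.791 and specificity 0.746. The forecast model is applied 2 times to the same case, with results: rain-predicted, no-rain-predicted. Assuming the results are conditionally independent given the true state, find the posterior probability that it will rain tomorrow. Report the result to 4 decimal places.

With H the event that it will rain tomorrow, the joint likelihood of the observed sequence is P(data|H) = 0.791·0.209 = 0.16532 and P(data|¬H) = 0.254·0.746 = 0.18948.
Bayes: P(H|data) = 0.129·0.16532 / (0.129·0.16532 + 0.871·0.18948) = 0.021326/0.18637 = 0.1144.

Posterior P(H) ≈ 0.1144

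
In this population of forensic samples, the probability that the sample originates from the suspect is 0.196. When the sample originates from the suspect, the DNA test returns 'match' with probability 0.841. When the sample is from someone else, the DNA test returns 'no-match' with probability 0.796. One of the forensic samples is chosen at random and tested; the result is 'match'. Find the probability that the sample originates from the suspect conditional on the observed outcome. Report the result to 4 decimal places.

P(H | E) ≈ 0.5012

Let H be the event that the sample originates from the suspect. P(H) = 0.196, so P(¬H) = 0.804. With E the 'match' result, P(E|H) = 0.841 and P(E|¬H) = 0.204.
P(E) = 0.841·0.196 + 0.204·0.804 = 0.16484 + 0.16402 = 0.32885.
By Bayes' theorem, P(H|E) = 0.16484 / 0.32885 = 0.5012.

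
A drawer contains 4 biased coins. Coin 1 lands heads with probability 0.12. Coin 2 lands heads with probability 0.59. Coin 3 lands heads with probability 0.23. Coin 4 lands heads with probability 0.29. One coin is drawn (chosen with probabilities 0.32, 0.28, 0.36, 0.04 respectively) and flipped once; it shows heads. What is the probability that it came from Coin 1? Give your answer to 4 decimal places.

Tabulate prior·likelihood by source: [1] prior 0.32, lik 0.12, product 0.03840; [2] prior 0.28, lik 0.59, product 0.1652; [3] prior 0.36, lik 0.23, product 0.08280; [4] prior 0.04, lik 0.29, product 0.01160.
Normalizing constant = 0.29800; the posterior for Coin 1 is its product over the sum, 0.03840/0.29800 = 0.1289.

Posterior probability ≈ 0.1289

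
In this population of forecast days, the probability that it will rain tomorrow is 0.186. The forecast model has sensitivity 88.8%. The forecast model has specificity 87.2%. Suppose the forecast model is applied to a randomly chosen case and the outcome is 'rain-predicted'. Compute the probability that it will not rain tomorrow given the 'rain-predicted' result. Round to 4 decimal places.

Let H be the event that it will rain tomorrow. P(H) = 0.186, so P(¬H) = 0.814. With E the 'rain-predicted' result, P(E|H) = 0.888 and P(E|¬H) = 0.128.
P(E) = 0.888·0.186 + 0.128·0.814 = 0.16517 + 0.10419 = 0.26936.
By Bayes' theorem, P(H|E) = 0.16517 / 0.26936 = 0.6132. Hence P(¬H|E) = 1 − 0.6132 = 0.3868.

P(¬H | E) ≈ 0.3868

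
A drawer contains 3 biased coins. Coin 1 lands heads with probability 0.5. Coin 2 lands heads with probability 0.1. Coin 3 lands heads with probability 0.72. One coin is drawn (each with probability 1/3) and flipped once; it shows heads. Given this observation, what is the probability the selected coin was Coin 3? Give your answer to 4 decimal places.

Posterior probability ≈ 0.5455

P(heads|C1) = 0.5; P(heads|C2) = 0.1; P(heads|C3) = 0.72.
Prior × likelihood for each source: 0.333333·0.5=0.1667, 0.333333·0.1=0.03333, 0.333333·0.72=0.2400. Summing gives P(heads) = 0.44000.
P(Coin 3 | heads) = 0.2400 / 0.44000 = 0.5455.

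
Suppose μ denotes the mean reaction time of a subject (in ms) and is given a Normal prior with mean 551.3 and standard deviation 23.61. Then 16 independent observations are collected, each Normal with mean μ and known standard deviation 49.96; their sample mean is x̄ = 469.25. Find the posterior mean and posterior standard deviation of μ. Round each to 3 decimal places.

Posterior mean ≈ 487.191; posterior SD ≈ 11.040

With known σ, the Normal prior is conjugate. Weight on the data is w = (n/σ²)/(n/σ² + 1/τ₀²) = 0.00641025/(0.00641025+0.00179394) = 0.78134.
Posterior mean = w·x̄ + (1−w)·μ₀ = 0.78134·469.25 + 0.21866·551.3 = 487.191. Posterior variance = 1/(0.00641025+0.00179394) = 121.889, so SD = 11.040.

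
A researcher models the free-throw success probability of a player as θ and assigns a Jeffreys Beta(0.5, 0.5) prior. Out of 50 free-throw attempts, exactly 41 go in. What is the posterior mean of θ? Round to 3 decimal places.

Posterior mean ≈ 0.814

Observing 41 successes and 9 failures updates Beta(0.5, 0.5) by adding the success and failure counts to the two shape parameters: α = 0.5+41 = 41.5, β = 0.5+9 = 9.5.
Posterior mean = α/(α+β) = 41.5/51 = 0.814.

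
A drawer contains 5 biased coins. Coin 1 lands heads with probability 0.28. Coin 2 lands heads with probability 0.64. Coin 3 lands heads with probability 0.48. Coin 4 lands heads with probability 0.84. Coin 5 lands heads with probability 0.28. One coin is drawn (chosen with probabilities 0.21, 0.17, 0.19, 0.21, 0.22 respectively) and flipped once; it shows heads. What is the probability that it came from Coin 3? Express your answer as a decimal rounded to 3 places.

Tabulate prior·likelihood by source: [1] prior 0.21, lik 0.28, product 0.05880; [2] prior 0.17, lik 0.64, product 0.1088; [3] prior 0.19, lik 0.48, product 0.09120; [4] prior 0.21, lik 0.84, product 0.1764; [5] prior 0.22, lik 0.28, product 0.06160.
Normalizing constant = 0.49680; the posterior for Coin 3 is its product over the sum, 0.09120/0.49680 = 0.184.

Posterior probability ≈ 0.184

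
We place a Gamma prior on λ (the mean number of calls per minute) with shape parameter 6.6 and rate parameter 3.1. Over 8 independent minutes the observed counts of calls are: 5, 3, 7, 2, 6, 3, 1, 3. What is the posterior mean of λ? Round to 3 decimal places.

The Poisson likelihood adds the total count to the shape and the number of exposure periods to the rate. Here ∑xᵢ = 30 and n = 8, so shape 6.6→36.6 and rate 3.1→11.1.
Posterior mean = shape/rate = 36.6/11.1 = 3.297.

Posterior mean ≈ 3.297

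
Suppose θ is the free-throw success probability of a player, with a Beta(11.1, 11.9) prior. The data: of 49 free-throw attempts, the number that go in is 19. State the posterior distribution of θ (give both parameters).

The binomial likelihood is conjugate to the Beta prior: with 19 successes and 30 failures, the posterior is Beta(11.1+19, 11.9+30) = Beta(30.1, 41.9).

Posterior: Beta(30.1, 41.9)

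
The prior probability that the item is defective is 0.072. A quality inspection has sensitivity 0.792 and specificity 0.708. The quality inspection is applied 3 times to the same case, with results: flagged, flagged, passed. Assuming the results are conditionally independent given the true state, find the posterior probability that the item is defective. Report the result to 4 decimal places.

Let H be the event that the item is defective; start with P(H) = 0.072. P('flagged'|H) = 0.792, P('flagged'|¬H) = 0.292.
Update on result 1 ('flagged'): P(H) ← 0.792·0.0720 / (0.792·0.0720 + 0.292·0.9280) = 0.057024/0.32800 = 0.1739.
Update on result 2 ('flagged'): P(H) ← 0.792·0.1739 / (0.792·0.1739 + 0.292·0.8261) = 0.13769/0.37893 = 0.3634.
Update on result 3 ('passed'): P(H) ← 0.208·0.3634 / (0.208·0.3634 + 0.708·0.6366) = 0.075582/0.52631 = 0.1436.

Posterior P(H) ≈ 0.1436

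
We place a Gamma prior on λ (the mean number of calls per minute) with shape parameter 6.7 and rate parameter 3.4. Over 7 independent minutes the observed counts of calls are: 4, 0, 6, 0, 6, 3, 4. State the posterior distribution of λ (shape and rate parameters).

The Poisson likelihood adds the total count to the shape and the number of exposure periods to the rate. Here ∑xᵢ = 23 and n = 7, so shape 6.7→29.7 and rate 3.4→10.4.

Posterior: Gamma(shape=29.7, rate=10.4)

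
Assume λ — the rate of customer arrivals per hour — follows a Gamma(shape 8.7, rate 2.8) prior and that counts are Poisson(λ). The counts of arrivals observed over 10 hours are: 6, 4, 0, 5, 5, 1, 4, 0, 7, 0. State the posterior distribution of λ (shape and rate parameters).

Posterior: Gamma(shape=40.7, rate=12.8)

Total count ∑xᵢ = 32 over n = 10 hours.
Gamma is conjugate to the Poisson likelihood: posterior is Gamma(shape = 8.7+32 = 40.7, rate = 2.8+10 = 12.8).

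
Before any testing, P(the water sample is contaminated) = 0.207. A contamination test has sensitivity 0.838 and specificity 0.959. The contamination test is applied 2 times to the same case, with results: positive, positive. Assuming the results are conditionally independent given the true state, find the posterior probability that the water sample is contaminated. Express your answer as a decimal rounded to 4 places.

Posterior P(H) ≈ 0.9909

With H the event that the water sample is contaminated, the joint likelihood of the observed sequence is P(data|H) = 0.838·0.838 = 0.70224 and P(data|¬H) = 0.041·0.041 = 0.0016810.
Bayes: P(H|data) = 0.207·0.70224 / (0.207·0.70224 + 0.793·0.0016810) = 0.14536/0.14670 = 0.9909.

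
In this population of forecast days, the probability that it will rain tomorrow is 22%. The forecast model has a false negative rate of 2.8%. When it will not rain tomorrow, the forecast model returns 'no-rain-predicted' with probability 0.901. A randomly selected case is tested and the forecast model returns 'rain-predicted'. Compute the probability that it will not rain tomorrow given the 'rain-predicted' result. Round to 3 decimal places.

Let H be the event that it will rain tomorrow. P(H) = 0.22, so P(¬H) = 0.78. With E the 'rain-predicted' result, P(E|H) = 0.972 and P(E|¬H) = 0.099.
P(E) = 0.972·0.22 + 0.099·0.78 = 0.21384 + 0.077220 = 0.29106.
By Bayes' theorem, P(H|E) = 0.21384 / 0.29106 = 0.735. Hence P(¬H|E) = 1 − 0.735 = 0.265.

P(¬H | E) ≈ 0.265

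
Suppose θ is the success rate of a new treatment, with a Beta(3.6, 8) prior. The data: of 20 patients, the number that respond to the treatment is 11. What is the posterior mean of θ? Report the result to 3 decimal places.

The binomial likelihood is conjugate to the Beta prior: with 11 successes and 9 failures, the posterior is Beta(3.6+11, 8+9) = Beta(14.6, 17).
E[θ | data] = 14.6/(14.6+17) = 0.462.

Posterior mean ≈ 0.462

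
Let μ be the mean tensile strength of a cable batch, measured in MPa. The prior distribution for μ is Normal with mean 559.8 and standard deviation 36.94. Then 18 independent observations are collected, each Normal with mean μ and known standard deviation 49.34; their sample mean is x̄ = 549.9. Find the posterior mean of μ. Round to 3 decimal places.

Prior precision 1/τ₀² = 1/36.94² = 0.00073284; data precision n/σ² = 18/49.34² = 0.00739391.
Posterior precision = 0.00073284 + 0.00739391 = 0.00812675.
Posterior mean = (0.00073284·559.8 + 0.00739391·549.9) / 0.00812675 = 550.793.

Posterior mean ≈ 550.793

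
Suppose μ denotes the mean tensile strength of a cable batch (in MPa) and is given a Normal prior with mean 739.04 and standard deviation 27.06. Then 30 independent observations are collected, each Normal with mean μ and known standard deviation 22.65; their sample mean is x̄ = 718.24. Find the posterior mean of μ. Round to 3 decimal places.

Posterior mean ≈ 718.715

Prior precision 1/τ₀² = 1/27.06² = 0.00136567; data precision n/σ² = 30/22.65² = 0.0584770.
Posterior precision = 0.00136567 + 0.0584770 = 0.0598426.
Posterior mean = (0.00136567·739.04 + 0.0584770·718.24) / 0.0598426 = 718.715.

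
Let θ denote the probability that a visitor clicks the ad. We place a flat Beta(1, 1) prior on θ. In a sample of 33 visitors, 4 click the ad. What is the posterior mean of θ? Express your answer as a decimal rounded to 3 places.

Posterior mean ≈ 0.143

Observing 4 successes and 29 failures updates Beta(1, 1) by adding the success and failure counts to the two shape parameters: α = 1+4 = 5, β = 1+29 = 30.
E[θ | data] = 5/(5+30) = 0.143.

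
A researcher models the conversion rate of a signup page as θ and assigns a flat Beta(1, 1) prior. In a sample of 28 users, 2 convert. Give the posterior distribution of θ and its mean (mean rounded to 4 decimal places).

Observing 2 successes and 26 failures updates Beta(1, 1) by adding the success and failure counts to the two shape parameters: α = 1+2 = 3, β = 1+26 = 27.
E[θ | data] = 3/(3+27) = 0.1000.

Posterior: Beta(3, 27); mean ≈ 0.1000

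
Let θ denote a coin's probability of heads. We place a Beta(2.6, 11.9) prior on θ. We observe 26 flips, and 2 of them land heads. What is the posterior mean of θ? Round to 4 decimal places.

Posterior mean ≈ 0.1136

The binomial likelihood is conjugate to the Beta prior: with 2 successes and 24 failures, the posterior is Beta(2.6+2, 11.9+24) = Beta(4.6, 35.9).
Posterior mean = α/(α+β) = 4.6/40.5 = 0.1136.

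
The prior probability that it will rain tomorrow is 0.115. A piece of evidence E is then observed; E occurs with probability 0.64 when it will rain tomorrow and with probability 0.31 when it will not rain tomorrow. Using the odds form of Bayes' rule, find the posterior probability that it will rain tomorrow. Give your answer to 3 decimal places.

Prior odds = 0.115/(1−0.115) = 0.12994. In log-odds, ln(0.12994) = -2.0407.
Add log likelihood ratio: ln(2.0645) = 0.72490.
Posterior log-odds = -1.3158, so posterior odds = exp(-1.3158) = 0.26827. Converting, P(H|E) = 0.26827/1.2683 = 0.212.

Posterior probability ≈ 0.212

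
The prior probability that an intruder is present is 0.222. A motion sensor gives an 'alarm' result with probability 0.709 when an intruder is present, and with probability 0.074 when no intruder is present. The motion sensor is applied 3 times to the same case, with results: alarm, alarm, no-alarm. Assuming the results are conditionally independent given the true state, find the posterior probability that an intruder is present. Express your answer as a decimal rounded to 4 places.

Posterior P(H) ≈ 0.8917

With H the event that an intruder is present, the joint likelihood of the observed sequence is P(data|H) = 0.709·0.709·0.291 = 0.14628 and P(data|¬H) = 0.074·0.074·0.926 = 0.0050708.
Bayes: P(H|data) = 0.222·0.14628 / (0.222·0.14628 + 0.778·0.0050708) = 0.032474/0.036419 = 0.8917.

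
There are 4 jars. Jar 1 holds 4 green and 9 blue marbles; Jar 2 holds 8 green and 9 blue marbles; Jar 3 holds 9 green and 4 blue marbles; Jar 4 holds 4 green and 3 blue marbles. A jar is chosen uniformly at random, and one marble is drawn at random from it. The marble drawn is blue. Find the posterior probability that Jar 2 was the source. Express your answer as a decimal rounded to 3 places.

Tabulate prior·likelihood by source: [1] prior 0.25, lik 0.6923, product 0.1731; [2] prior 0.25, lik 0.5294, product 0.1324; [3] prior 0.25, lik 0.3077, product 0.07692; [4] prior 0.25, lik 0.4286, product 0.1071.
Normalizing constant = 0.48950; the posterior for Jar 2 is its product over the sum, 0.1324/0.48950 = 0.270.

Posterior probability ≈ 0.270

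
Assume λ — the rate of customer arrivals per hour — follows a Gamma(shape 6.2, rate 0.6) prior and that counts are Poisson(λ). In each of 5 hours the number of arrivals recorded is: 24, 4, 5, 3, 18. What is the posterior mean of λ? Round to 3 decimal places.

Total count ∑xᵢ = 54 over n = 5 hours.
Gamma is conjugate to the Poisson likelihood: posterior is Gamma(shape = 6.2+54 = 60.2, rate = 0.6+5 = 5.6).
E[λ | data] = 60.2/5.6 = 10.750.

Posterior mean ≈ 10.750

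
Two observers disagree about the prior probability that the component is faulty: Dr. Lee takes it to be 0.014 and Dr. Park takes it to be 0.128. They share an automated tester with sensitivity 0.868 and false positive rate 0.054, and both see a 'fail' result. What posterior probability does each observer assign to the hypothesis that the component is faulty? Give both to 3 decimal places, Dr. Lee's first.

Dr. Lee: 0.186; Dr. Park: 0.702

The likelihood ratio for a 'fail' result is 0.868/0.054 = 16.074.
Dr. Lee: prior odds 0.014/0.986 = 0.014199; posterior odds 0.22823; posterior probability 0.186.
Dr. Park: prior odds 0.128/0.872 = 0.14679; posterior odds 2.3595; posterior probability 0.702.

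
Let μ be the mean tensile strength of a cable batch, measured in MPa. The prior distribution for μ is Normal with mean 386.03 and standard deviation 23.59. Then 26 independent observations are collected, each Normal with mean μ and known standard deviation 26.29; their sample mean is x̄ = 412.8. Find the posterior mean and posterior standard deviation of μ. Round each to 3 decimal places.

Prior precision 1/τ₀² = 1/23.59² = 0.00179698; data precision n/σ² = 26/26.29² = 0.0376177.
Posterior precision = 0.00179698 + 0.0376177 = 0.0394147, giving posterior SD = 1/√0.0394147 = 5.037.
Posterior mean = (0.00179698·386.03 + 0.0376177·412.8) / 0.0394147 = 411.580.

Posterior mean ≈ 411.580; posterior SD ≈ 5.037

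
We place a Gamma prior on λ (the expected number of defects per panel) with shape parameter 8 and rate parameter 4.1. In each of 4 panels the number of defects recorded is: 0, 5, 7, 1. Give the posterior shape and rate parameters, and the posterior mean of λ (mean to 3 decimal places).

Posterior: Gamma(shape=21, rate=8.1); mean ≈ 2.593

Total count ∑xᵢ = 13 over n = 4 panels.
Gamma is conjugate to the Poisson likelihood: posterior is Gamma(shape = 8+13 = 21, rate = 4.1+4 = 8.1).
Posterior mean = shape/rate = 21/8.1 = 2.593.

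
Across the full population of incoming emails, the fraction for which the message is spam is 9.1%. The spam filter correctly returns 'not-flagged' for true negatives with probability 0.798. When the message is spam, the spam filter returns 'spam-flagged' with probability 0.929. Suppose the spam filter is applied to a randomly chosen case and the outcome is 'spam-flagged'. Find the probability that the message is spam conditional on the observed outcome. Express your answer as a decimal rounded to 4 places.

P(H | E) ≈ 0.3153

Write H for 'the message is spam'. Prior odds H:¬H = 0.091/0.909 = 0.10011. For the 'spam-flagged' outcome, the likelihood ratio is 0.929/0.202 = 4.5990.
Posterior odds = 0.10011 × 4.5990 = 0.46041, so P(H|E) = 0.46041/(1+0.46041) = 0.3153.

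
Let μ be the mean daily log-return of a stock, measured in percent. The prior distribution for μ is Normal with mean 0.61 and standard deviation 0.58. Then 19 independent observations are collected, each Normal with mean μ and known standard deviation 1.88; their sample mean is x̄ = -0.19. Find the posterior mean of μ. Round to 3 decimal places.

Posterior mean ≈ 0.095

Prior precision 1/τ₀² = 1/0.58² = 2.97265; data precision n/σ² = 19/1.88² = 5.37574.
Posterior precision = 2.97265 + 5.37574 = 8.34839.
Posterior mean = (2.97265·0.61 + 5.37574·-0.19) / 8.34839 = 0.095.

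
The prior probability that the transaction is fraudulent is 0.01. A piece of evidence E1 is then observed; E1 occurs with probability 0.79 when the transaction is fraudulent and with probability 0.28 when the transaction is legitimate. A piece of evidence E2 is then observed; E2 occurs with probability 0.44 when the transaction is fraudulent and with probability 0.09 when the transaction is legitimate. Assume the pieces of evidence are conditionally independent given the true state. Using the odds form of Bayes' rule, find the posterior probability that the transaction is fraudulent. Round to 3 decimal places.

Posterior probability ≈ 0.122

Prior odds = 0.01/(1−0.01) = 0.010101. In log-odds, ln(0.010101) = -4.5951.
Add log likelihood ratios: ln(2.8214) + ln(4.8889) = 2.6242.
Posterior log-odds = -1.9709, so posterior odds = exp(-1.9709) = 0.13933. Converting, P(H|E) = 0.13933/1.1393 = 0.122.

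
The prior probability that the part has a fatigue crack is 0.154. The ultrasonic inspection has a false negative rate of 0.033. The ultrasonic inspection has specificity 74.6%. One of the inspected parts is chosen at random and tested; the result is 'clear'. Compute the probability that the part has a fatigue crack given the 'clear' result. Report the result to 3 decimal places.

P(H | E) ≈ 0.008

Write H for 'the part has a fatigue crack'. Prior odds H:¬H = 0.154/0.846 = 0.18203. For the 'clear' outcome, the likelihood ratio is 0.033/0.746 = 0.044236.
Posterior odds = 0.18203 × 0.044236 = 0.0080524, so P(H|E) = 0.0080524/(1+0.0080524) = 0.008.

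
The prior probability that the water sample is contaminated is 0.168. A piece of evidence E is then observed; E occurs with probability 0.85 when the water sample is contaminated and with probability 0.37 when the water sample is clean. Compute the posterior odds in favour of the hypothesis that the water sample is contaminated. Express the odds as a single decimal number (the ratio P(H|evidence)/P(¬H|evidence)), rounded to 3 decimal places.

Posterior odds ≈ 0.464

Prior odds = 0.168/(1−0.168) = 0.20192. In log-odds, ln(0.20192) = -1.5999.
Add log likelihood ratio: ln(2.2973) = 0.83173.
Posterior log-odds = -0.76814, so posterior odds = exp(-0.76814) = 0.46388.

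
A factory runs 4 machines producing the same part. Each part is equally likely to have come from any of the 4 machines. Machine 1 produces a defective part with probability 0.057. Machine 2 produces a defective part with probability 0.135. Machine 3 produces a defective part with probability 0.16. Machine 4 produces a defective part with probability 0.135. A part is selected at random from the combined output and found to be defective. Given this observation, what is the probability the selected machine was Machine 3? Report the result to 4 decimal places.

Posterior probability ≈ 0.3285

Tabulate prior·likelihood by source: [1] prior 0.25, lik 0.057, product 0.01425; [2] prior 0.25, lik 0.135, product 0.03375; [3] prior 0.25, lik 0.16, product 0.04000; [4] prior 0.25, lik 0.135, product 0.03375.
Normalizing constant = 0.12175; the posterior for Machine 3 is its product over the sum, 0.04000/0.12175 = 0.3285.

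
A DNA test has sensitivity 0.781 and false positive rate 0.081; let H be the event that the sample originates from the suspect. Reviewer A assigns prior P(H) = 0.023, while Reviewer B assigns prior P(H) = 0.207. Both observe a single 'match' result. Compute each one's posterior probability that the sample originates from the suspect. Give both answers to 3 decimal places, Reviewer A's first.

Reviewer A: 0.185; Reviewer B: 0.716

P('+'|H) = 0.781, P('+'|¬H) = 0.081.
Reviewer A: numerator 0.781·0.023 = 0.017963; evidence = 0.017963+0.081·0.977 = 0.097100; posterior = 0.185.
Reviewer B: numerator 0.781·0.207 = 0.16167; evidence = 0.16167+0.081·0.793 = 0.22590; posterior = 0.716.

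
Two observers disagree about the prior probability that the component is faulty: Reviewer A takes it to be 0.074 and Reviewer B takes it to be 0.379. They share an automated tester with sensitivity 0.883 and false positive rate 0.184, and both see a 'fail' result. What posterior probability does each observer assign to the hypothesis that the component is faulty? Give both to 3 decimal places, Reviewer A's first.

P('+'|H) = 0.883, P('+'|¬H) = 0.184.
Reviewer A: numerator 0.883·0.074 = 0.065342; evidence = 0.065342+0.184·0.926 = 0.23573; posterior = 0.277.
Reviewer B: numerator 0.883·0.379 = 0.33466; evidence = 0.33466+0.184·0.621 = 0.44892; posterior = 0.745.

Reviewer A: 0.277; Reviewer B: 0.745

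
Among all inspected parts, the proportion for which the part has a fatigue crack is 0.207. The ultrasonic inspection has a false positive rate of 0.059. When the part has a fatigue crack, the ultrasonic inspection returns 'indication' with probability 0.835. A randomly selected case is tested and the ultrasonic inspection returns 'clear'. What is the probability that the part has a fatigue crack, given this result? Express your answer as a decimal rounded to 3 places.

P(H | E) ≈ 0.044

Let H be the event that the part has a fatigue crack. P(H) = 0.207, so P(¬H) = 0.793. With E the 'clear' result, P(E|H) = 0.165 and P(E|¬H) = 0.941.
P(E) = 0.165·0.207 + 0.941·0.793 = 0.034155 + 0.74621 = 0.78037.
By Bayes' theorem, P(H|E) = 0.034155 / 0.78037 = 0.044.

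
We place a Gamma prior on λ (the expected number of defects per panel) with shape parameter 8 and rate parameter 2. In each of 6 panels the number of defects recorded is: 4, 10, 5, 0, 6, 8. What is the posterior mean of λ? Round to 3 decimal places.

Posterior mean ≈ 5.125

The Poisson likelihood adds the total count to the shape and the number of exposure periods to the rate. Here ∑xᵢ = 33 and n = 6, so shape 8→41 and rate 2→8.
Posterior mean = shape/rate = 41/8 = 5.125.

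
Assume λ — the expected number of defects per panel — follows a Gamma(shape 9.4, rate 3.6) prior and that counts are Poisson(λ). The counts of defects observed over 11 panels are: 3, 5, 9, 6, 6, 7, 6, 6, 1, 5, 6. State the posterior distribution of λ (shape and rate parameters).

The Poisson likelihood adds the total count to the shape and the number of exposure periods to the rate. Here ∑xᵢ = 60 and n = 11, so shape 9.4→69.4 and rate 3.6→14.6.

Posterior: Gamma(shape=69.4, rate=14.6)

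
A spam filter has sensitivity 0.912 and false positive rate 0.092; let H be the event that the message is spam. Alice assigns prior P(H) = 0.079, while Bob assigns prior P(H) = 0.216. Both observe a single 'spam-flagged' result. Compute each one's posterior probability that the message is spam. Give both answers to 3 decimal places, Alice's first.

P('+'|H) = 0.912, P('+'|¬H) = 0.092.
Alice: numerator 0.912·0.079 = 0.072048; evidence = 0.072048+0.092·0.921 = 0.15678; posterior = 0.460.
Bob: numerator 0.912·0.216 = 0.19699; evidence = 0.19699+0.092·0.784 = 0.26912; posterior = 0.732.

Alice: 0.460; Bob: 0.732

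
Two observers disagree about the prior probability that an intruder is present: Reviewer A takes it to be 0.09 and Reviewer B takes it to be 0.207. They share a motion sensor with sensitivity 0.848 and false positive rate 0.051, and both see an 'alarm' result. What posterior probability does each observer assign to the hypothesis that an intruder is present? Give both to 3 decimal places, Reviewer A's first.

The likelihood ratio for an 'alarm' result is 0.848/0.051 = 16.627.
Reviewer A: prior odds 0.09/0.91 = 0.098901; posterior odds 1.6445; posterior probability 0.622.
Reviewer B: prior odds 0.207/0.793 = 0.26103; posterior odds 4.3403; posterior probability 0.813.

Reviewer A: 0.622; Reviewer B: 0.813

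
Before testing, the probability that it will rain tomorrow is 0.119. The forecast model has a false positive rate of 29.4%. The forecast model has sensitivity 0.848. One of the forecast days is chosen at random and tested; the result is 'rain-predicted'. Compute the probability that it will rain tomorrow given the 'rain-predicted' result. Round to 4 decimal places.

P(H | E) ≈ 0.2804

Let H be the event that it will rain tomorrow. P(H) = 0.119, so P(¬H) = 0.881. With E the 'rain-predicted' result, P(E|H) = 0.848 and P(E|¬H) = 0.294.
P(E) = 0.848·0.119 + 0.294·0.881 = 0.10091 + 0.25901 = 0.35993.
By Bayes' theorem, P(H|E) = 0.10091 / 0.35993 = 0.2804.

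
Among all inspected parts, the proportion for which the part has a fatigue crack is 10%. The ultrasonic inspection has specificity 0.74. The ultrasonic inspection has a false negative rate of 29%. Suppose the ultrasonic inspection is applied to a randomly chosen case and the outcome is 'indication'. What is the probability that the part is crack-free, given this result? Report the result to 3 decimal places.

Let H be the event that the part has a fatigue crack. P(H) = 0.1, so P(¬H) = 0.9. With E the 'indication' result, P(E|H) = 0.71 and P(E|¬H) = 0.26.
P(E) = 0.71·0.1 + 0.26·0.9 = 0.071000 + 0.23400 = 0.30500.
By Bayes' theorem, P(H|E) = 0.071000 / 0.30500 = 0.233. Hence P(¬H|E) = 1 − 0.233 = 0.767.

P(¬H | E) ≈ 0.767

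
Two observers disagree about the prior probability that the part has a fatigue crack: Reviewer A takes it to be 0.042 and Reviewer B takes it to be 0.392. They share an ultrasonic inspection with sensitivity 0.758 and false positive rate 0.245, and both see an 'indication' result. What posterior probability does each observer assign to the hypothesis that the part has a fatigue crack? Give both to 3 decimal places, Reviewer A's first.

Reviewer A: 0.119; Reviewer B: 0.666

P('+'|H) = 0.758, P('+'|¬H) = 0.245.
Reviewer A: numerator 0.758·0.042 = 0.031836; evidence = 0.031836+0.245·0.958 = 0.26655; posterior = 0.119.
Reviewer B: numerator 0.758·0.392 = 0.29714; evidence = 0.29714+0.245·0.608 = 0.44610; posterior = 0.666.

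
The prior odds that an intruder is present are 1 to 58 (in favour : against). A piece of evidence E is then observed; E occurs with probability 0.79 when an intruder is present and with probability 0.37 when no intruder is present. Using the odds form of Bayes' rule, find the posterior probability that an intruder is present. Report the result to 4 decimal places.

Posterior probability ≈ 0.0355

Prior odds = 1/58 = 0.017241.
Likelihood ratio for E = 0.79/0.37 = 2.1351.
Posterior odds = prior odds × LR = 0.036813.
Posterior probability = odds/(1+odds) = 0.036813/1.0368 = 0.0355.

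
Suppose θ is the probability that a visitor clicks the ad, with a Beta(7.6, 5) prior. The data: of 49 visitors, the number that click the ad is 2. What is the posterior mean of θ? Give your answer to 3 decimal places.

The binomial likelihood is conjugate to the Beta prior: with 2 successes and 47 failures, the posterior is Beta(7.6+2, 5+47) = Beta(9.6, 52).
Posterior mean = α/(α+β) = 9.6/61.6 = 0.156.

Posterior mean ≈ 0.156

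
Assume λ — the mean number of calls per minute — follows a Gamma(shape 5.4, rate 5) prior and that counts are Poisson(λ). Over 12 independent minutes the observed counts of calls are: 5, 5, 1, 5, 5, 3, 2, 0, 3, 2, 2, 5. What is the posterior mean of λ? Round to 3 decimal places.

The Poisson likelihood adds the total count to the shape and the number of exposure periods to the rate. Here ∑xᵢ = 38 and n = 12, so shape 5.4→43.4 and rate 5→17.
Posterior mean = shape/rate = 43.4/17 = 2.553.

Posterior mean ≈ 2.553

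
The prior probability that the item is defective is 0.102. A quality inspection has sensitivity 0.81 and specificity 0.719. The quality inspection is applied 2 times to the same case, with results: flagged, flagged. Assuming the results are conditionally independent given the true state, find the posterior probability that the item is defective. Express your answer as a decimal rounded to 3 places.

Let H be the event that the item is defective; start with P(H) = 0.102. P('flagged'|H) = 0.81, P('flagged'|¬H) = 0.281.
Update on result 1 ('flagged'): P(H) ← 0.81·0.1020 / (0.81·0.1020 + 0.281·0.8980) = 0.082620/0.33496 = 0.2467.
Update on result 2 ('flagged'): P(H) ← 0.81·0.2467 / (0.81·0.2467 + 0.281·0.7533) = 0.19979/0.41148 = 0.4855.

Posterior P(H) ≈ 0.486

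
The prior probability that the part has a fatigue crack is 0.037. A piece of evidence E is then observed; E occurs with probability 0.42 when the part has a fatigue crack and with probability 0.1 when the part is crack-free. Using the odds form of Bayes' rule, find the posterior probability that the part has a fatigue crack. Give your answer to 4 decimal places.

Prior odds = 0.037/(1−0.037) = 0.038422.
Likelihood ratio for E = 0.42/0.1 = 4.2000.
Posterior odds = prior odds × LR = 0.16137.
Posterior probability = odds/(1+odds) = 0.16137/1.1614 = 0.1389.

Posterior probability ≈ 0.1389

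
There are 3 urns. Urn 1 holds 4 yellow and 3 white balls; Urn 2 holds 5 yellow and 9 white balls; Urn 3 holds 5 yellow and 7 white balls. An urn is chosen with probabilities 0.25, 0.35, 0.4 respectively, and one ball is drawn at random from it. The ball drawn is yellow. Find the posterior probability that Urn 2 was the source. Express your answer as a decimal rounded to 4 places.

Tabulate prior·likelihood by source: [1] prior 0.25, lik 0.5714, product 0.1429; [2] prior 0.35, lik 0.3571, product 0.1250; [3] prior 0.4, lik 0.4167, product 0.1667.
Normalizing constant = 0.43452; the posterior for Urn 2 is its product over the sum, 0.1250/0.43452 = 0.2877.

Posterior probability ≈ 0.2877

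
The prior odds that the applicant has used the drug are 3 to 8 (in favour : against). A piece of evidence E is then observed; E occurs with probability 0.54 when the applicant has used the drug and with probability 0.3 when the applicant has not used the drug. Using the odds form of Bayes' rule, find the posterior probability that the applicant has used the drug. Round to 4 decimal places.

Posterior probability ≈ 0.4030

Prior odds = 3/8 = 0.37500. In log-odds, ln(0.37500) = -0.98083.
Add log likelihood ratio: ln(1.8000) = 0.58779.
Posterior log-odds = -0.39304, so posterior odds = exp(-0.39304) = 0.67500. Converting, P(H|E) = 0.67500/1.6750 = 0.4030.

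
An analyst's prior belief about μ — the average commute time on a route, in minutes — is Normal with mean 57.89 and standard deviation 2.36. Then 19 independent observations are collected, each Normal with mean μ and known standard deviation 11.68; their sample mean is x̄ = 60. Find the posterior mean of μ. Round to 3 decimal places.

With known σ, the Normal prior is conjugate. Weight on the data is w = (n/σ²)/(n/σ² + 1/τ₀²) = 0.139273/(0.139273+0.179546) = 0.43684.
Posterior mean = w·x̄ + (1−w)·μ₀ = 0.43684·60 + 0.56316·57.89 = 58.812.

Posterior mean ≈ 58.812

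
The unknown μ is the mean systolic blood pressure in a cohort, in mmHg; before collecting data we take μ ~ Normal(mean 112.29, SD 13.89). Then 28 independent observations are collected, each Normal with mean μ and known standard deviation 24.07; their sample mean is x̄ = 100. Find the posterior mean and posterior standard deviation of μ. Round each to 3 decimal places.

Posterior mean ≈ 101.190; posterior SD ≈ 4.323

With known σ, the Normal prior is conjugate. Weight on the data is w = (n/σ²)/(n/σ² + 1/τ₀²) = 0.0483288/(0.0483288+0.00518317) = 0.90314.
Posterior mean = w·x̄ + (1−w)·μ₀ = 0.90314·100 + 0.096860·112.29 = 101.190. Posterior variance = 1/(0.0483288+0.00518317) = 18.6874, so SD = 4.323.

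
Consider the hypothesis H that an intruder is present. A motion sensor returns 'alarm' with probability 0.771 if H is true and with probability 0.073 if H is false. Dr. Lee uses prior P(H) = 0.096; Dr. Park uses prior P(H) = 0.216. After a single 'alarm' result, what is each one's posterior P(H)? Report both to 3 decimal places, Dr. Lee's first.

P('+'|H) = 0.771, P('+'|¬H) = 0.073.
Dr. Lee: numerator 0.771·0.096 = 0.074016; evidence = 0.074016+0.073·0.904 = 0.14001; posterior = 0.529.
Dr. Park: numerator 0.771·0.216 = 0.16654; evidence = 0.16654+0.073·0.784 = 0.22377; posterior = 0.744.

Dr. Lee: 0.529; Dr. Park: 0.744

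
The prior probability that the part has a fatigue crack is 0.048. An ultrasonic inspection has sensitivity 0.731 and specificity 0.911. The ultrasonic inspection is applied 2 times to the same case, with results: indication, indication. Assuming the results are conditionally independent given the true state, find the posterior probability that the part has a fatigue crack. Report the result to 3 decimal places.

Let H be the event that the part has a fatigue crack; start with P(H) = 0.048. P('indication'|H) = 0.731, P('indication'|¬H) = 0.089.
Update on result 1 ('indication'): P(H) ← 0.731·0.0480 / (0.731·0.0480 + 0.089·0.9520) = 0.035088/0.11982 = 0.2928.
Update on result 2 ('indication'): P(H) ← 0.731·0.2928 / (0.731·0.2928 + 0.089·0.7072) = 0.21407/0.27701 = 0.7728.

Posterior P(H) ≈ 0.773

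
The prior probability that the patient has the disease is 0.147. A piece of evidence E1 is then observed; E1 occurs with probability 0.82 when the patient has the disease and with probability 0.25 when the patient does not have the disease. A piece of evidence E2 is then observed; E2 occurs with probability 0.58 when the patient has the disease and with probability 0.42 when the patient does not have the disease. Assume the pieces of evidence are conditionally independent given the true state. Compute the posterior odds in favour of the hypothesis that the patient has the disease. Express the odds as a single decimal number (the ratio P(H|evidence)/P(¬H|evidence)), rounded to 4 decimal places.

Posterior odds ≈ 0.7806

Prior odds = 0.147/(1−0.147) = 0.17233.
Likelihood ratio for E1 = 0.82/0.25 = 3.2800.
Likelihood ratio for E2 = 0.58/0.42 = 1.3810.
Posterior odds = prior odds × LR₁ × LR₂ = 0.78059.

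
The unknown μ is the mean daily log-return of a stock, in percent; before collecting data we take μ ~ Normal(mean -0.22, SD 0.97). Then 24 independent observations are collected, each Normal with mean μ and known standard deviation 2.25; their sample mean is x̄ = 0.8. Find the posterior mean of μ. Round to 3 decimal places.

Posterior mean ≈ 0.613

Prior precision 1/τ₀² = 1/0.97² = 1.06281; data precision n/σ² = 24/2.25² = 4.74074.
Posterior precision = 1.06281 + 4.74074 = 5.80355.
Posterior mean = (1.06281·-0.22 + 4.74074·0.8) / 5.80355 = 0.613.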